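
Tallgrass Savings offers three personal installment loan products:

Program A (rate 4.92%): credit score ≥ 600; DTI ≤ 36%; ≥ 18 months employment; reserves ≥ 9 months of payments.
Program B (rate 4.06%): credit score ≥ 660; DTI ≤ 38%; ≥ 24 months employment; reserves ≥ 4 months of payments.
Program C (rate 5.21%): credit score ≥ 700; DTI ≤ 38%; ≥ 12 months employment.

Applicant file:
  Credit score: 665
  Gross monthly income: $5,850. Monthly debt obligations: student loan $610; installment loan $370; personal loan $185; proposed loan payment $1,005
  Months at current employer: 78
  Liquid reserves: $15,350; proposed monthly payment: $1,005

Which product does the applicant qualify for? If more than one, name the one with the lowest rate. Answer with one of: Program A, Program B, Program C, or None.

Total debts = (610 + 370 + 185 + 1,005) = 2,170; DTI = 2,170/5,850 = 37.1%.
Reserves = 15,350/1,005 = 15.3 months.
Program A: score 665 ≥ 600; DTI 37.1% > 36%; employment 78 ≥ 18 mo; reserves 15.3 ≥ 9 mo → does not qualify.
Program B: score 665 ≥ 660; DTI 37.1% ≤ 38%; employment 78 ≥ 24 mo; reserves 15.3 ≥ 4 mo → qualifies.
Program C: score 665 < 700; DTI 37.1% ≤ 38%; employment 78 ≥ 12 mo → does not qualify.

Program B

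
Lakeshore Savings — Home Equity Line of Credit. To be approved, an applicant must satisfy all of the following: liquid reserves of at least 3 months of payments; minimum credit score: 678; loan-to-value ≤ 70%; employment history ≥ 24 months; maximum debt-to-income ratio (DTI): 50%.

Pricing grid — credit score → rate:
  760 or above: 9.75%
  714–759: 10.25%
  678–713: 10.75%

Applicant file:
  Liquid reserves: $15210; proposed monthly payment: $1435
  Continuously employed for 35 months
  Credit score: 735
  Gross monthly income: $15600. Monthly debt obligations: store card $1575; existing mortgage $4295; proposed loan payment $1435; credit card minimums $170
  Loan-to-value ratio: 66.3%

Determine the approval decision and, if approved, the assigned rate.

Approved at 10.25%

Credit score 735 ≥ 678 (meets minimum)
Employment 35 ≥ 24 months
Total monthly debts = (1,575 + 4,295 + 1,435 + 170) = 7,475. DTI: 7,475 ÷ 15,600 = 47.9%, within the 50% cap
LTV 66.3% ≤ 70%
Liquid reserves cover 15,210/1,435 = 10.6 months — ≥ 3 required
All requirements met. Score 735 falls in the 714–759 tier → 10.25%.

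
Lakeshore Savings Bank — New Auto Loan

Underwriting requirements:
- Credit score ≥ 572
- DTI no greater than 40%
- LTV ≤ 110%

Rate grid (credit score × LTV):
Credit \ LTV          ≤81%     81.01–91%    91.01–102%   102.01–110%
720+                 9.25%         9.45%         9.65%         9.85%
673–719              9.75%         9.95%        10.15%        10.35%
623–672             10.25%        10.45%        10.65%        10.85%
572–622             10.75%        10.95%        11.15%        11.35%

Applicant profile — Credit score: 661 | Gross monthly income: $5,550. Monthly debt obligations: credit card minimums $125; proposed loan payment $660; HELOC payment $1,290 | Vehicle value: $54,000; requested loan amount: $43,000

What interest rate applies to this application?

10.25%

Credit score 661 ≥ 572; Total monthly debts = (125 + 660 + 1,290) = 2,075. Debt-to-income = 2,075/5,550 = 37.4% — meets 40% limit
LTV: 43,000 ÷ 54,000 = 79.6%, within 110% cap
Score 661 is in the 623–672 band; LTV 79.6% is in the ≤81% band → 10.25%.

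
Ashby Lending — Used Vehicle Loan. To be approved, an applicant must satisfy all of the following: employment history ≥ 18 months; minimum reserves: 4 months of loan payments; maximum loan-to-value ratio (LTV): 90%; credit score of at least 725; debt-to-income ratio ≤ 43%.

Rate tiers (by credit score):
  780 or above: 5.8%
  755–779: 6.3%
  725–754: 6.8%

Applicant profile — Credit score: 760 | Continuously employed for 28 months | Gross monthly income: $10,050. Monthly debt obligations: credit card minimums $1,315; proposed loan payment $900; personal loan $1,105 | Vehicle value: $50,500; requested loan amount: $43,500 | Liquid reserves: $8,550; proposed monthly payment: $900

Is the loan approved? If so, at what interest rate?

Approved at 6.3%

Credit score 760 ≥ 725 (meets minimum)
Employment 28 ≥ 18 months
Total monthly debts = (1,315 + 900 + 1,105) = 3,320. Debt-to-income = 3,320/10,050 = 33% — meets 43% limit
LTV: 43,500 ÷ 50,500 = 86.1%, within 90% cap
Liquid reserves cover 8,550/900 = 9.5 months — ≥ 4 required
All requirements met. Score 760 falls in the 755–779 tier → 6.3%.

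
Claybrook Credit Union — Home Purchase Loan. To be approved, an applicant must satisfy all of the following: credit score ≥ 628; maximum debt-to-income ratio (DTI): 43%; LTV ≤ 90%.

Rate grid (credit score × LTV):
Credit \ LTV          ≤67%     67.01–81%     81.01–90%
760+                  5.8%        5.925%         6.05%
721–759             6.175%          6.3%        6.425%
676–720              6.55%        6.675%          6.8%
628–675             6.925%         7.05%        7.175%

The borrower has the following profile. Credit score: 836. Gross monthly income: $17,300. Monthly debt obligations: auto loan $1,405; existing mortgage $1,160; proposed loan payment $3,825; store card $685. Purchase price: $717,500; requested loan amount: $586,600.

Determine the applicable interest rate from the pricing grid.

6.05%

Credit score 836 ≥ 628; Total monthly debts = (1,405 + 1,160 + 3,825 + 685) = 7,075. Debt-to-income = 7,075/17,300 = 40.9% — meets 43% limit
LTV = 586,600/717,500 = 81.8% ≤ 90%
Row: 836 falls in 760+. Column: 81.8% falls in 81.01–90%. Rate = 6.05%.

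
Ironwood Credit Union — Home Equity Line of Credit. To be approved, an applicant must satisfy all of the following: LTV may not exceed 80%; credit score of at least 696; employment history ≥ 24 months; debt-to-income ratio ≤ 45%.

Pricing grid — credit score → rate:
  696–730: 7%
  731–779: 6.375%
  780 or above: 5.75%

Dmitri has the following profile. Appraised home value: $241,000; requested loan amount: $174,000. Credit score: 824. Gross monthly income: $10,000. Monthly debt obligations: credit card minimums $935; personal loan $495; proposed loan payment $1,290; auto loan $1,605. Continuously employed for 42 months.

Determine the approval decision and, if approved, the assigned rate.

Credit score 824 ≥ 696 (meets minimum)
Total monthly debts = (935 + 495 + 1,290 + 1,605) = 4,325. DTI: 4,325 ÷ 10,000 = 43.2%, within the 45% cap
LTV = 174,000/241,000 = 72.2% ≤ 80%
Employment 42 ≥ 24 months
All requirements met. Score 824 falls in the 780 or above tier → 5.75%.

Approved at 5.75%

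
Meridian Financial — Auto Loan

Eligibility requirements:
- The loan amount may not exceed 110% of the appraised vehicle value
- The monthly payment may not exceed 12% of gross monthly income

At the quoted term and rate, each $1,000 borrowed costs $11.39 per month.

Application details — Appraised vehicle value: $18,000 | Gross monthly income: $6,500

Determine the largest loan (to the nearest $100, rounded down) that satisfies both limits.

$19,800

Payment cap: 12% × $6,500 = $780/month.
At $11.39 per $1,000, that supports 780/11.39 × 1,000 ≈ $68,481 → $68,400.
LTV cap: 110% × $18,000 = $19,800 → $19,800.
Binding constraint: loan-to-value.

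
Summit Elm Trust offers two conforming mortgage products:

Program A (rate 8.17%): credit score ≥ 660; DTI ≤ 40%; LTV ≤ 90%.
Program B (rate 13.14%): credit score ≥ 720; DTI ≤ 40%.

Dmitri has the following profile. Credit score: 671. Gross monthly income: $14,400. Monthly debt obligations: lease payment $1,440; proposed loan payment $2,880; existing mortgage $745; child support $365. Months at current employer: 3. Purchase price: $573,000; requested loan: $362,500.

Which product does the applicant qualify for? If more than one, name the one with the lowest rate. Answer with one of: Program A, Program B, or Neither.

Program A

Total debts = (1,440 + 2,880 + 745 + 365) = 5,430; DTI = 5,430/14,400 = 37.7%.
LTV = 362,500/573,000 = 63.3%.
Program A: score 671 ≥ 660; DTI 37.7% ≤ 40%; LTV 63.3% ≤ 90% → qualifies.
Program B: score 671 < 720; DTI 37.7% ≤ 40% → does not qualify.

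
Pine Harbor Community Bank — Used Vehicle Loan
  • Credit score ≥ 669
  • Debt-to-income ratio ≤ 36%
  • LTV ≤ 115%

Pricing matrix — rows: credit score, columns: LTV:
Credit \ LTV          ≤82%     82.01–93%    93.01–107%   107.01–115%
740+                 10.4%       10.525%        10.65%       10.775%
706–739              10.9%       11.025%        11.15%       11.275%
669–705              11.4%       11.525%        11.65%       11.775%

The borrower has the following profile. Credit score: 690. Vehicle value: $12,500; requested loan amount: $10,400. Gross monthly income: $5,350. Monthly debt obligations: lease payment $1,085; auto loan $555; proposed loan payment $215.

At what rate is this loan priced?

Credit score 690 ≥ 669; Total monthly debts = (1,085 + 555 + 215) = 1,855. DTI: 1,855 ÷ 5,350 = 34.7%, within the 36% cap
Loan-to-value = 10,400/12,500 = 83.2% — pass (115% max)
Score 690 is in the 669–705 band; LTV 83.2% is in the 82.01–93% band → 11.525%.

11.525%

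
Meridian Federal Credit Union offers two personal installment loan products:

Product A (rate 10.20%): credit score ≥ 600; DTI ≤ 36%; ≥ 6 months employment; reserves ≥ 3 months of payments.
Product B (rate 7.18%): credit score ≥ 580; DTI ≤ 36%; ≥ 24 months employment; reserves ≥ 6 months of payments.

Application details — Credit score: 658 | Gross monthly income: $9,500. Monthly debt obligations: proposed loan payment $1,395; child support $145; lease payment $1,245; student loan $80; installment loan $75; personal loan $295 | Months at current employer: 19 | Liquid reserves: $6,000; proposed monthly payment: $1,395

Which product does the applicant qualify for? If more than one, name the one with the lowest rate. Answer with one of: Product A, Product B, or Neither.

Total debts = (1,395 + 145 + 1,245 + 80 + 75 + 295) = 3,235; DTI = 3,235/9,500 = 34.1%.
Reserves = 6,000/1,395 = 4.3 months.
Product A: score 658 ≥ 600; DTI 34.1% ≤ 36%; employment 19 ≥ 6 mo; reserves 4.3 ≥ 3 mo → qualifies.
Product B: score 658 ≥ 580; DTI 34.1% ≤ 36%; employment 19 < 24 mo; reserves 4.3 < 6 mo → does not qualify.

Product A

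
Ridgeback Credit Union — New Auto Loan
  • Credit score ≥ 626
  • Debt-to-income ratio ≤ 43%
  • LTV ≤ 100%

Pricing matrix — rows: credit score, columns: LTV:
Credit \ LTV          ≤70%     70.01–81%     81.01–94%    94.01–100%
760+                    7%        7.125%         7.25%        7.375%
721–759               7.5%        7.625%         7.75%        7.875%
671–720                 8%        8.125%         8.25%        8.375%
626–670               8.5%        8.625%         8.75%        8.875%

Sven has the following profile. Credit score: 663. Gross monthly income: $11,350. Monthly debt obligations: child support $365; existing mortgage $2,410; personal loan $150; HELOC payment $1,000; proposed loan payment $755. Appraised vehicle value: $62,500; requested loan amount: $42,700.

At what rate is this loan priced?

8.5%

Credit score 663 ≥ 626; Total monthly debts = (365 + 2,410 + 150 + 1,000 + 755) = 4,680. DTI = 4,680/11,350 = 41.2% ≤ 43%
LTV: 42,700 ÷ 62,500 = 68.3%, within 100% cap
Row: 663 falls in 626–670. Column: 68.3% falls in ≤70%. Rate = 8.5%.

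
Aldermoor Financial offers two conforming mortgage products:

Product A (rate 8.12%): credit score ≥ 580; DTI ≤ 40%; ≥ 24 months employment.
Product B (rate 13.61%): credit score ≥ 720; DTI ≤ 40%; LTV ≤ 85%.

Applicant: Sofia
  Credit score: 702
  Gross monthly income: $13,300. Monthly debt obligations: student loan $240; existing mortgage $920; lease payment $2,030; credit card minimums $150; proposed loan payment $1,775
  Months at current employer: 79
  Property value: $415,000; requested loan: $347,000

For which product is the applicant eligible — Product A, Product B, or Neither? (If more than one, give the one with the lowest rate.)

Total debts = (240 + 920 + 2,030 + 150 + 1,775) = 5,115; DTI = 5,115/13,300 = 38.5%.
LTV = 347,000/415,000 = 83.6%.
Product A: score 702 ≥ 580; DTI 38.5% ≤ 40%; employment 79 ≥ 24 mo → qualifies.
Product B: score 702 < 720; DTI 38.5% ≤ 40%; LTV 83.6% ≤ 85% → does not qualify.

Product A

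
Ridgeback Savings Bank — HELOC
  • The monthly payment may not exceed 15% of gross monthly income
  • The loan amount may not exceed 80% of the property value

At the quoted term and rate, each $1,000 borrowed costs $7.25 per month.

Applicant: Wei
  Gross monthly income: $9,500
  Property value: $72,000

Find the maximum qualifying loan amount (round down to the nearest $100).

$57,600

Payment cap: 15% × $9,500 = $1,425/month.
At $7.25 per $1,000, that supports 1,425/7.25 × 1,000 ≈ $196,551 → $196,500.
LTV cap: 80% × $72,000 = $57,600 → $57,600.
Binding constraint: loan-to-value.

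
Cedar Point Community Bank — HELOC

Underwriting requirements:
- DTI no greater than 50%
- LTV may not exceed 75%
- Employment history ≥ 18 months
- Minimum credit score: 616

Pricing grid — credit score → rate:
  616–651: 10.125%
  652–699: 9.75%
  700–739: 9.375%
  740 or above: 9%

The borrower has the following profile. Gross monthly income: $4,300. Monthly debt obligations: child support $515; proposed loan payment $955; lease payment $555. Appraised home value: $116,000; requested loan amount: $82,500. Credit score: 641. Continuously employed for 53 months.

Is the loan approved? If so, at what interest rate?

Credit score 641 ≥ 616 (meets minimum)
Total monthly debts = (515 + 955 + 555) = 2,025. DTI: 2,025 ÷ 4,300 = 47.1%, within the 50% cap
Loan-to-value = 82,500/116,000 = 71.1% — pass (75% max)
Employment 53 ≥ 18 months
All requirements met. Score 641 falls in the 616–651 tier → 10.125%.

Approved at 10.125%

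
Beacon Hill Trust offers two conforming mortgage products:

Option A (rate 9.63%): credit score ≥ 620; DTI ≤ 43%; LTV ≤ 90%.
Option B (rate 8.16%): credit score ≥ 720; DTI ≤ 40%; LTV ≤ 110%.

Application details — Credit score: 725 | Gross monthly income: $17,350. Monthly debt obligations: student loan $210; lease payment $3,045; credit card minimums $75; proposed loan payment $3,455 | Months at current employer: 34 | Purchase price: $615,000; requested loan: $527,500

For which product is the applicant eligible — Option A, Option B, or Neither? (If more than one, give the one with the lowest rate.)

Option B

Total debts = (210 + 3,045 + 75 + 3,455) = 6,785; DTI = 6,785/17,350 = 39.1%.
LTV = 527,500/615,000 = 85.8%.
Option A: score 725 ≥ 620; DTI 39.1% ≤ 43%; LTV 85.8% ≤ 90% → qualifies.
Option B: score 725 ≥ 720; DTI 39.1% ≤ 40%; LTV 85.8% ≤ 110% → qualifies.
Qualifying: Option A, Option B. Lowest rate is 8.16% → Option B.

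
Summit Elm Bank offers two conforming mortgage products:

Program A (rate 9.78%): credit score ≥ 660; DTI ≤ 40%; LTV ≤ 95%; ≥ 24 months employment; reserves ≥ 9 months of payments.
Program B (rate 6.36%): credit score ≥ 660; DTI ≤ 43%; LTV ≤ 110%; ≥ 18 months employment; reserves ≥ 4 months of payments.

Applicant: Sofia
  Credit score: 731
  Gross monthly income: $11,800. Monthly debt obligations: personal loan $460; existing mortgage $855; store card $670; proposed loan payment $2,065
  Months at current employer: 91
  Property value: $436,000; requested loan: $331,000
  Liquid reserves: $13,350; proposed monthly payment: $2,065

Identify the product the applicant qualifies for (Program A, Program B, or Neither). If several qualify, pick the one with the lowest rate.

Total debts = (460 + 855 + 670 + 2,065) = 4,050; DTI = 4,050/11,800 = 34.3%.
LTV = 331,000/436,000 = 75.9%.
Reserves = 13,350/2,065 = 6.5 months.
Program A: score 731 ≥ 660; DTI 34.3% ≤ 40%; LTV 75.9% ≤ 95%; employment 91 ≥ 24 mo; reserves 6.5 < 9 mo → does not qualify.
Program B: score 731 ≥ 660; DTI 34.3% ≤ 43%; LTV 75.9% ≤ 110%; employment 91 ≥ 18 mo; reserves 6.5 ≥ 4 mo → qualifies.

Program B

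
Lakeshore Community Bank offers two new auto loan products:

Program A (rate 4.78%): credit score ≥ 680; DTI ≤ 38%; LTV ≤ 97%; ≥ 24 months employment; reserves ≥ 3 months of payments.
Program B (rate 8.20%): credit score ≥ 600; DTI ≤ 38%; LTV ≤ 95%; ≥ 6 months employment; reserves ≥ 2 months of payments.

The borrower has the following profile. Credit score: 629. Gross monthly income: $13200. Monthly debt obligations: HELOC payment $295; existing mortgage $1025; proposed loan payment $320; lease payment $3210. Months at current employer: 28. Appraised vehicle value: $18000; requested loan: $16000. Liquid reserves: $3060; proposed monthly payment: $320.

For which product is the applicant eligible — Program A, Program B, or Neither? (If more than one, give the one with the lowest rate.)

Program B

Total debts = (295 + 1,025 + 320 + 3,210) = 4,850; DTI = 4,850/13,200 = 36.7%.
LTV = 16,000/18,000 = 88.9%.
Reserves = 3,060/320 = 9.6 months.
Program A: score 629 < 680; DTI 36.7% ≤ 38%; LTV 88.9% ≤ 97%; employment 28 ≥ 24 mo; reserves 9.6 ≥ 3 mo → does not qualify.
Program B: score 629 ≥ 600; DTI 36.7% ≤ 38%; LTV 88.9% ≤ 95%; employment 28 ≥ 6 mo; reserves 9.6 ≥ 2 mo → qualifies.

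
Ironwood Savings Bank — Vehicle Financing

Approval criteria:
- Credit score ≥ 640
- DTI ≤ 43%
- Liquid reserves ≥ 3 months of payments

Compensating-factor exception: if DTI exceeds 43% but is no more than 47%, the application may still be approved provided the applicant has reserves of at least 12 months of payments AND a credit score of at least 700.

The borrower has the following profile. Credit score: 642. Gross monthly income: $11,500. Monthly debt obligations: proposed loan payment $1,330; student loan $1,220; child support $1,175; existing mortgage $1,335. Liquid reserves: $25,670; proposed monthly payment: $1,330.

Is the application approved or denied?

Credit score 642 ≥ 640 (meets base)
Total debts = (1,330 + 1,220 + 1,175 + 1,335) = 5,060. DTI: 5,060 ÷ 11,500 = 44%, over the 43% base limit.
Reserves: 25,670 ÷ 1,330 = 19.3 months (meets 3-month minimum)
44% falls in the override range (43%–47%), so the compensating-factor test applies.
Override check — reserves: 19.3 mo (ok); score: 642 (below 700).
Compensating-factor requirement not fully met.

Denied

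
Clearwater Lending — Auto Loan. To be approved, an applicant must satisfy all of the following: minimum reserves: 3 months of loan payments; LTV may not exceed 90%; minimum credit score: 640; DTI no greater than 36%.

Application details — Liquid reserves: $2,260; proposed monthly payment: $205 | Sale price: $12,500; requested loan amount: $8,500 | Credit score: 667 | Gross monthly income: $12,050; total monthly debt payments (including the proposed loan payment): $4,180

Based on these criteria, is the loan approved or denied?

Approved

Liquid reserves cover 2,260/205 = 11.0 months — ≥ 3 required
Loan-to-value = 8,500/12,500 = 68% — pass (90% max)
Credit score 667 ≥ 640 (meets)
Debt-to-income = 4,180/12,050 = 34.7% — meets 36% limit
All criteria satisfied.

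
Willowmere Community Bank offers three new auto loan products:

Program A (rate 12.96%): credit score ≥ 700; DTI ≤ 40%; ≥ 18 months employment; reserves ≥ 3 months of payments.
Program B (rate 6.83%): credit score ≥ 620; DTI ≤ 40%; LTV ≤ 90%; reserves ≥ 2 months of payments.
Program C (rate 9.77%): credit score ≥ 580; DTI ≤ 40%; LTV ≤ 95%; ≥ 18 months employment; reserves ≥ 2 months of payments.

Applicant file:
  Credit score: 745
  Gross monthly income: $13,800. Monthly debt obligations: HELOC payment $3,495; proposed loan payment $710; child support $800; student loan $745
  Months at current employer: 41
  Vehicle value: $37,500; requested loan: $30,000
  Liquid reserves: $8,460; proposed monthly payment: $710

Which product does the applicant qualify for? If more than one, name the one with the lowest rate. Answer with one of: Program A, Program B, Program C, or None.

Total debts = (3,495 + 710 + 800 + 745) = 5,750; DTI = 5,750/13,800 = 41.7%.
LTV = 30,000/37,500 = 80%.
Reserves = 8,460/710 = 11.9 months.
Program A: score 745 ≥ 700; DTI 41.7% > 40%; employment 41 ≥ 18 mo; reserves 11.9 ≥ 3 mo → does not qualify.
Program B: score 745 ≥ 620; DTI 41.7% > 40%; LTV 80% ≤ 90%; reserves 11.9 ≥ 2 mo → does not qualify.
Program C: score 745 ≥ 580; DTI 41.7% > 40%; LTV 80% ≤ 95%; employment 41 ≥ 18 mo; reserves 11.9 ≥ 2 mo → does not qualify.

None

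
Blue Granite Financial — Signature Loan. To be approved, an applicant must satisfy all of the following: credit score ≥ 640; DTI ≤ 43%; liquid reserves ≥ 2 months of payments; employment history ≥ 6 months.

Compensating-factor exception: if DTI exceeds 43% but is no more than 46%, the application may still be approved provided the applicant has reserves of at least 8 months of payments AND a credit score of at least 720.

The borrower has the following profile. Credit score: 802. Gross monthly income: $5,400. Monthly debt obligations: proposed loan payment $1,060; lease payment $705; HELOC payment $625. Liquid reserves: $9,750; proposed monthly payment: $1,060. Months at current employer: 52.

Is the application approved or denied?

Credit score 802 ≥ 640 (meets base)
Total debts = (1,060 + 705 + 625) = 2,390. DTI: 2,390 ÷ 5,400 = 44.3%, over the 43% base limit.
Reserves = 9,750/1,060 = 9.2 months ≥ 2
Employment 52 ≥ 6 months
DTI 44.3% is within the 43%–46% exception band; checking compensating factors.
Reserves 9.2 ≥ 8 months; credit score 802 ≥ 720.
Both override conditions satisfied; DTI exception granted.

Approved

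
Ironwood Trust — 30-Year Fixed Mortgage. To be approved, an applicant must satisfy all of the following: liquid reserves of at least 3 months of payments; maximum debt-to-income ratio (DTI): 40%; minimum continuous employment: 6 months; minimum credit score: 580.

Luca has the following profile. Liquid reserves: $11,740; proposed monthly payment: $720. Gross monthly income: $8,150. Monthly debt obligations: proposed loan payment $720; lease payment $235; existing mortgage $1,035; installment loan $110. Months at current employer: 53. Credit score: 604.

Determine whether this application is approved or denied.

Reserves = 11,740/720 = 16.3 months ≥ 3
Total monthly debts = (720 + 235 + 1,035 + 110) = 2,100. DTI = 2,100/8,150 = 25.8% ≤ 40%
Employment 53 ≥ 6 months
Credit score 604 ≥ 580 (meets)
All criteria satisfied.

Approved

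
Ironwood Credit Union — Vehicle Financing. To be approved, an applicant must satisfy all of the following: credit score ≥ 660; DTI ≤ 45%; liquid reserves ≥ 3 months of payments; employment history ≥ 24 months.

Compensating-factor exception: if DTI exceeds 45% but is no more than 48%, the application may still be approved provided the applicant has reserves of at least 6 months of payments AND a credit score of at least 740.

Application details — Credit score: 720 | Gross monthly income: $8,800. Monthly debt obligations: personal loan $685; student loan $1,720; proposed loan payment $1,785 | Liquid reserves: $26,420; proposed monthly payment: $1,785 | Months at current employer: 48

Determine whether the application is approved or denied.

Credit score 720 ≥ 660 (meets base)
Total debts = (685 + 1,720 + 1,785) = 4,190. DTI = 4,190/8,800 = 47.6% > 45% — standard DTI limit exceeded.
Liquid reserves cover 26,420/1,785 = 14.8 months — ≥ 3 required
Employment 48 ≥ 24 months
DTI 47.6% is within the 45%–48% exception band; checking compensating factors.
Override check — reserves: 14.8 mo (ok); score: 720 (below 740).
Override conditions not both satisfied; exception does not apply.

Denied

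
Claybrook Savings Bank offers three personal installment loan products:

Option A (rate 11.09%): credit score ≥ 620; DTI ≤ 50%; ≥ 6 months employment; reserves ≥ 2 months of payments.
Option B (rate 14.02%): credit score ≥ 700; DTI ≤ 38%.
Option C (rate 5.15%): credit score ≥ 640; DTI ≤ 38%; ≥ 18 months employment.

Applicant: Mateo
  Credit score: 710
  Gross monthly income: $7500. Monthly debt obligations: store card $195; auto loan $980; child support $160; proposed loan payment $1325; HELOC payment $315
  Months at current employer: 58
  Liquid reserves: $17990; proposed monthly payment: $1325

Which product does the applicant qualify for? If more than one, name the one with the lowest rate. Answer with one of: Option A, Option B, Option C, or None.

Total debts = (195 + 980 + 160 + 1,325 + 315) = 2,975; DTI = 2,975/7,500 = 39.7%.
Reserves = 17,990/1,325 = 13.6 months.
Option A: score 710 ≥ 620; DTI 39.7% ≤ 50%; employment 58 ≥ 6 mo; reserves 13.6 ≥ 2 mo → qualifies.
Option B: score 710 ≥ 700; DTI 39.7% > 38% → does not qualify.
Option C: score 710 ≥ 640; DTI 39.7% > 38%; employment 58 ≥ 18 mo → does not qualify.

Option A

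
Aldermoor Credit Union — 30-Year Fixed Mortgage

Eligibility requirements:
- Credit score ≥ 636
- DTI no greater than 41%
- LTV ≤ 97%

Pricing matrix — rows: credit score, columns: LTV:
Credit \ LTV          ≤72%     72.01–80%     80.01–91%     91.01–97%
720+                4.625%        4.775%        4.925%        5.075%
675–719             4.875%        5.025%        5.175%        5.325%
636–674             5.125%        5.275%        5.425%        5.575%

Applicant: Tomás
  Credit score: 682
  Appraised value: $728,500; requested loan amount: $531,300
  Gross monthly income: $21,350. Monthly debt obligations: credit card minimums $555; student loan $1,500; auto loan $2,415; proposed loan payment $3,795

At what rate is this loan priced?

Credit score 682 ≥ 636; Total monthly debts = (555 + 1,500 + 2,415 + 3,795) = 8,265. DTI = 8,265/21,350 = 38.7% ≤ 41%
Loan-to-value = 531,300/728,500 = 72.9% — pass (97% max)
Score 682 is in the 675–719 band; LTV 72.9% is in the 72.01–80% band → 5.025%.

5.025%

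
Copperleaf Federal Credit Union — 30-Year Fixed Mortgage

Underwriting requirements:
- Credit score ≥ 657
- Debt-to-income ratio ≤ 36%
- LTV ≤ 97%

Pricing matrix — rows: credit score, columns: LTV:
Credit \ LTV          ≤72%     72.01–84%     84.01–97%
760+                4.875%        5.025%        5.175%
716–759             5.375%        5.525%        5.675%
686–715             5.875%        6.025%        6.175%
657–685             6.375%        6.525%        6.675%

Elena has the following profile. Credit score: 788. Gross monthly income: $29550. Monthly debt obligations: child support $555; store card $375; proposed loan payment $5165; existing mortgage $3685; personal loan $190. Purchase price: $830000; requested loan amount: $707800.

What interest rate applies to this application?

Credit score 788 ≥ 657; Total monthly debts = (555 + 375 + 5,165 + 3,685 + 190) = 9,970. DTI: 9,970 ÷ 29,550 = 33.7%, within the 36% cap
LTV = 707,800/830,000 = 85.3% ≤ 97%
Score 788 is in the 760+ band; LTV 85.3% is in the 84.01–97% band → 5.175%.

5.175%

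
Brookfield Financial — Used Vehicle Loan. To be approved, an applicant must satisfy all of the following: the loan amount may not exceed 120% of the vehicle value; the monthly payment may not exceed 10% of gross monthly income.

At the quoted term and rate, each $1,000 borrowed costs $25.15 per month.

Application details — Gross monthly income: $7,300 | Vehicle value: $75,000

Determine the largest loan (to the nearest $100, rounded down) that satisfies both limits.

Payment cap: 10% × $7,300 = $730/month.
At $25.15 per $1,000, that supports 730/25.15 × 1,000 ≈ $29,025 → $29,000.
LTV cap: 120% × $75,000 = $90,000 → $90,000.
Binding constraint: payment-to-income.

$29,000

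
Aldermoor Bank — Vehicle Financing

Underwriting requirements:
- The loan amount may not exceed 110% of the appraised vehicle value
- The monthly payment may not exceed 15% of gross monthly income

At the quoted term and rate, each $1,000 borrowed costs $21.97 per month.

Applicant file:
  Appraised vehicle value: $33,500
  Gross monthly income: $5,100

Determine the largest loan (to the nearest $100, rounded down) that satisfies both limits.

Payment cap: 15% × $5,100 = $765/month.
At $21.97 per $1,000, that supports 765/21.97 × 1,000 ≈ $34,820 → $34,800.
LTV cap: 110% × $33,500 = $36,850 → $36,800.
Binding constraint: payment-to-income.

$34,800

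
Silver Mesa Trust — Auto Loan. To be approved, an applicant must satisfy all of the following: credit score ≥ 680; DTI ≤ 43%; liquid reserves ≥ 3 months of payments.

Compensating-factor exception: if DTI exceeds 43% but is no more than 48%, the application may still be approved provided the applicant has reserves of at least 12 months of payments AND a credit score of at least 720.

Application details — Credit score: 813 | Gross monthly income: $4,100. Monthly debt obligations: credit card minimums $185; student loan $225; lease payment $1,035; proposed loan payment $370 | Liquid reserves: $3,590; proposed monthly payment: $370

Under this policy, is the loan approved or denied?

Credit score 813 ≥ 680 (meets base)
Total debts = (185 + 225 + 1,035 + 370) = 1,815. DTI: 1,815 ÷ 4,100 = 44.3%, over the 43% base limit.
Liquid reserves cover 3,590/370 = 9.7 months — ≥ 3 required
DTI 44.3% is within the 43%–48% exception band; checking compensating factors.
Override check — reserves: 9.7 mo (short of 12); score: 813 (ok).
Compensating-factor requirement not fully met.

Denied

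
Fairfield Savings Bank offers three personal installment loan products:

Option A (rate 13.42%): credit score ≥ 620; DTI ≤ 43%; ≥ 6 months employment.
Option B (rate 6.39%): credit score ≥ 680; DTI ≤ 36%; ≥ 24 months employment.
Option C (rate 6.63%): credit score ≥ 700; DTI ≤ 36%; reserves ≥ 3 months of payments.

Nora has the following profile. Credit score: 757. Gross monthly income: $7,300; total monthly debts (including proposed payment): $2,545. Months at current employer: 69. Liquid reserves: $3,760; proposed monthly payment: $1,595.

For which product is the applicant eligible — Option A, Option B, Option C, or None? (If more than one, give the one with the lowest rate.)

DTI = 2,545/7,300 = 34.9%.
Reserves = 3,760/1,595 = 2.4 months.
Option A: score 757 ≥ 620; DTI 34.9% ≤ 43%; employment 69 ≥ 6 mo → qualifies.
Option B: score 757 ≥ 680; DTI 34.9% ≤ 36%; employment 69 ≥ 24 mo → qualifies.
Option C: score 757 ≥ 700; DTI 34.9% ≤ 36%; reserves 2.4 < 3 mo → does not qualify.
Qualifying: Option A, Option B. Lowest rate is 6.39% → Option B.

Option B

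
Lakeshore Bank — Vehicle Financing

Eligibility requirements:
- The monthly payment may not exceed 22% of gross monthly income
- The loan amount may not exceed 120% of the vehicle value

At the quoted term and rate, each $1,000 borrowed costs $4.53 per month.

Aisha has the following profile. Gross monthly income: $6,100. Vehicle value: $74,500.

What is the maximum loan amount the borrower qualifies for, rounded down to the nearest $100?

Payment cap: 22% × $6,100 = $1,342/month.
At $4.53 per $1,000, that supports 1,342/4.53 × 1,000 ≈ $296,247 → $296,200.
LTV cap: 120% × $74,500 = $89,400 → $89,400.
Binding constraint: loan-to-value.

$89,400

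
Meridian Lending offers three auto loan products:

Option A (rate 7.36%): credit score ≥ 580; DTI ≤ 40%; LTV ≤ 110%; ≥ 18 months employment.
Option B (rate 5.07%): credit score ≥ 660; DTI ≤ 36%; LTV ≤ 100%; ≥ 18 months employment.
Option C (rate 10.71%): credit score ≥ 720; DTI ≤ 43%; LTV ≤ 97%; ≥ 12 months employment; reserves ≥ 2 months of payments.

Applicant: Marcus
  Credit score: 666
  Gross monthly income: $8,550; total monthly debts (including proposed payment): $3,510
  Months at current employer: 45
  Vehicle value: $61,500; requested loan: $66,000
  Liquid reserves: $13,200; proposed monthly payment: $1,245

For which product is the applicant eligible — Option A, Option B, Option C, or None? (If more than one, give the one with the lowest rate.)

DTI = 3,510/8,550 = 41.1%.
LTV = 66,000/61,500 = 107.3%.
Reserves = 13,200/1,245 = 10.6 months.
Option A: score 666 ≥ 580; DTI 41.1% > 40%; LTV 107.3% ≤ 110%; employment 45 ≥ 18 mo → does not qualify.
Option B: score 666 ≥ 660; DTI 41.1% > 36%; LTV 107.3% > 100%; employment 45 ≥ 18 mo → does not qualify.
Option C: score 666 < 720; DTI 41.1% ≤ 43%; LTV 107.3% > 97%; employment 45 ≥ 12 mo; reserves 10.6 ≥ 2 mo → does not qualify.

None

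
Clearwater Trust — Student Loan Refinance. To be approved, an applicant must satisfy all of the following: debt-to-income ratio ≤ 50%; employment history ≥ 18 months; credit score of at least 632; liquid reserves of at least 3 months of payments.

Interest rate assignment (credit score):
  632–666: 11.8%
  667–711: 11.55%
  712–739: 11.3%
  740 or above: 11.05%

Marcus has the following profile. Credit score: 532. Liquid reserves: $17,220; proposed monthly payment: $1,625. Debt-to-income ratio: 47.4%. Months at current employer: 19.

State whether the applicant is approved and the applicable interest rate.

Denied

Credit score 532 < 632 (below minimum)
DTI 47.4% ≤ 50%
Reserves = 17,220/1,625 = 10.6 months ≥ 3
Employment 19 ≥ 18 months
Not all requirements met → denied.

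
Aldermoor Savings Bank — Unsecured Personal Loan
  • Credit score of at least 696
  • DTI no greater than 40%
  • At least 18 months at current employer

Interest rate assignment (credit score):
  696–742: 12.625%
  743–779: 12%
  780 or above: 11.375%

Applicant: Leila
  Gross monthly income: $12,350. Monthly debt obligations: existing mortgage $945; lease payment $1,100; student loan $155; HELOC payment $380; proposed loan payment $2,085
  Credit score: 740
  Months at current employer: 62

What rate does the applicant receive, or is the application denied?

Credit score 740 ≥ 696 (meets minimum)
Employment 62 ≥ 18 months
Total monthly debts = (945 + 1,100 + 155 + 380 + 2,085) = 4,665. Debt-to-income = 4,665/12,350 = 37.8% — meets 40% limit
All requirements met. Score 740 falls in the 696–742 tier → 12.625%.

Approved at 12.625%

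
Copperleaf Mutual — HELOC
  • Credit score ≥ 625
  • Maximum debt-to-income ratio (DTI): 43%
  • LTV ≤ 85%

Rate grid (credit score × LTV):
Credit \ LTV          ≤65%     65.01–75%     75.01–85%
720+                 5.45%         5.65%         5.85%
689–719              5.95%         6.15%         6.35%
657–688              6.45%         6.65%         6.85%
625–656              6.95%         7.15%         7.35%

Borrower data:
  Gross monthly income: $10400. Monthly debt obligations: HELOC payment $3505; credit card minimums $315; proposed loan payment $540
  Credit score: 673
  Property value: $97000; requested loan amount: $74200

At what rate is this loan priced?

6.85%

Credit score 673 ≥ 625; Total monthly debts = (3,505 + 315 + 540) = 4,360. DTI = 4,360/10,400 = 41.9% ≤ 43%
LTV = 74,200/97,000 = 76.5% ≤ 85%
Score 673 is in the 657–688 band; LTV 76.5% is in the 75.01–85% band → 6.85%.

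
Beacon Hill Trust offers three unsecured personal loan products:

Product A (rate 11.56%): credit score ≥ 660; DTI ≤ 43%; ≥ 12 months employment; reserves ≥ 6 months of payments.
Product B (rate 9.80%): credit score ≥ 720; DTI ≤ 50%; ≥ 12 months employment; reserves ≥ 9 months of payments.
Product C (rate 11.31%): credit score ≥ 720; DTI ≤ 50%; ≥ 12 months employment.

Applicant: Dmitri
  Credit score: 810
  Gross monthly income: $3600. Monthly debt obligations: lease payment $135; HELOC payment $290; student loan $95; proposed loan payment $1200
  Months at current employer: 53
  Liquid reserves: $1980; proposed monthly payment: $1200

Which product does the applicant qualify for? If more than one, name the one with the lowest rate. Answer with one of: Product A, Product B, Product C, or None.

Product C

Total debts = (135 + 290 + 95 + 1,200) = 1,720; DTI = 1,720/3,600 = 47.8%.
Reserves = 1,980/1,200 = 1.6 months.
Product A: score 810 ≥ 660; DTI 47.8% > 43%; employment 53 ≥ 12 mo; reserves 1.6 < 6 mo → does not qualify.
Product B: score 810 ≥ 720; DTI 47.8% ≤ 50%; employment 53 ≥ 12 mo; reserves 1.6 < 9 mo → does not qualify.
Product C: score 810 ≥ 720; DTI 47.8% ≤ 50%; employment 53 ≥ 12 mo → qualifies.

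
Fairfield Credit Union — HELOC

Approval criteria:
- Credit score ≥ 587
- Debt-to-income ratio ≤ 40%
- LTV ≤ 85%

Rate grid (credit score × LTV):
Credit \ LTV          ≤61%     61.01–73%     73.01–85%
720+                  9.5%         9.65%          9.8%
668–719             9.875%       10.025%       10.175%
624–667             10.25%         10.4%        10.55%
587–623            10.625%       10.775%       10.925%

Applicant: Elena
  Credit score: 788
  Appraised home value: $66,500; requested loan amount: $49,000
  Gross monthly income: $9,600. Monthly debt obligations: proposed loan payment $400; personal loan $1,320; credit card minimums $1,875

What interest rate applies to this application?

Credit score 788 ≥ 587; Total monthly debts = (400 + 1,320 + 1,875) = 3,595. Debt-to-income = 3,595/9,600 = 37.4% — meets 40% limit
Loan-to-value = 49,000/66,500 = 73.7% — pass (85% max)
Score 788 is in the 720+ band; LTV 73.7% is in the 73.01–85% band → 9.8%.

9.8%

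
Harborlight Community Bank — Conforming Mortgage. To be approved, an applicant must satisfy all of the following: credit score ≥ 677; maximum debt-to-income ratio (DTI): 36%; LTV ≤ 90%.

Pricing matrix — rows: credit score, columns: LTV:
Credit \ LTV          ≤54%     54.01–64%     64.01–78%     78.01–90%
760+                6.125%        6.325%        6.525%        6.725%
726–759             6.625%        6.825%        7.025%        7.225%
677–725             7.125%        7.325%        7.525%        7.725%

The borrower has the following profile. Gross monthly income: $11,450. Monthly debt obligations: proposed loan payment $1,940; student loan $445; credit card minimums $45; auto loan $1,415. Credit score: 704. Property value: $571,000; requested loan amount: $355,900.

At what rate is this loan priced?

Credit score 704 ≥ 677; Total monthly debts = (1,940 + 445 + 45 + 1,415) = 3,845. DTI: 3,845 ÷ 11,450 = 33.6%, within the 36% cap
Loan-to-value = 355,900/571,000 = 62.3% — pass (90% max)
Row: 704 falls in 677–725. Column: 62.3% falls in 54.01–64%. Rate = 7.325%.

7.325%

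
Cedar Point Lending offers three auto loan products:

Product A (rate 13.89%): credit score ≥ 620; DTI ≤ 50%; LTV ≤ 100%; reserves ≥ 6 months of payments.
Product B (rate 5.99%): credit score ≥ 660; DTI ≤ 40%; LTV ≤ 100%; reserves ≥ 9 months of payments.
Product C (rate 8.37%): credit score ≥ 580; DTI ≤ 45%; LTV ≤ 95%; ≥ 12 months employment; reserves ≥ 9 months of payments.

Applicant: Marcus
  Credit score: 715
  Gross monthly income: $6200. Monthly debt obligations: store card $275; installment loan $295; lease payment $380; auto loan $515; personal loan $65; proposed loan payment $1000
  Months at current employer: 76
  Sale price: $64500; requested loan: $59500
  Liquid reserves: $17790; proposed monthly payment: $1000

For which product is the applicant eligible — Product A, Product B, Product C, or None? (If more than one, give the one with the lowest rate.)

Product C

Total debts = (275 + 295 + 380 + 515 + 65 + 1,000) = 2,530; DTI = 2,530/6,200 = 40.8%.
LTV = 59,500/64,500 = 92.2%.
Reserves = 17,790/1,000 = 17.8 months.
Product A: score 715 ≥ 620; DTI 40.8% ≤ 50%; LTV 92.2% ≤ 100%; reserves 17.8 ≥ 6 mo → qualifies.
Product B: score 715 ≥ 660; DTI 40.8% > 40%; LTV 92.2% ≤ 100%; reserves 17.8 ≥ 9 mo → does not qualify.
Product C: score 715 ≥ 580; DTI 40.8% ≤ 45%; LTV 92.2% ≤ 95%; employment 76 ≥ 12 mo; reserves 17.8 ≥ 9 mo → qualifies.
Qualifying: Product A, Product C. Lowest rate is 8.37% → Product C.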